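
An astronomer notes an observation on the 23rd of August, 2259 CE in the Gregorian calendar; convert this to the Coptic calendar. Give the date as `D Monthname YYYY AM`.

15 Mesori 1975 AM

Both dates share Julian Day Number 2546377; in the Coptic calendar that is 15 Mesori 1975 AM.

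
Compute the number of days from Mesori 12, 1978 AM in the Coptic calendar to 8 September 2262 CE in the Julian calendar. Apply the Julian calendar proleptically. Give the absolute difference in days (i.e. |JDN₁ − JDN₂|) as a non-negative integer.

First date → JDN 2547470; second date → JDN 2547504.
The interval is |2547470 − 2547504| = 34 days.

34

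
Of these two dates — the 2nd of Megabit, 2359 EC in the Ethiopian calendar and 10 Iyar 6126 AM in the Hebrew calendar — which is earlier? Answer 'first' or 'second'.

second

The two dates have Julian Day Numbers 2585661 and 2585364 respectively.
Since 2585364 < 2585661, the second date comes first.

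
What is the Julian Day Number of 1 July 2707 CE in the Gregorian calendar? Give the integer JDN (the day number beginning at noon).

2709952

JDN 2400001 is 17 November 1858 CE (Gregorian), MJD 0; the target day is +309951 days from there, so JDN = 2709952.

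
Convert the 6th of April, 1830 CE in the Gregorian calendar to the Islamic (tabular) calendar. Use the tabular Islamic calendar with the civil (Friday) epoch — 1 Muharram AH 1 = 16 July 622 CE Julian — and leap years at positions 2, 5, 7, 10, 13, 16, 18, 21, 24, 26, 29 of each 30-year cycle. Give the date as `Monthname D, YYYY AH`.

Both dates share Julian Day Number 2389549; in the tabular Islamic calendar that is 12 Shawwal 1245 AH.

Shawwal 12, 1245 AH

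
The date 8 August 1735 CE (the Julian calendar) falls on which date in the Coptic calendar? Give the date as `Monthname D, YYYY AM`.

Both dates share Julian Day Number 2354986; in the Coptic calendar that is 15 Mesori 1451 AM.

Mesori 15, 1451 AM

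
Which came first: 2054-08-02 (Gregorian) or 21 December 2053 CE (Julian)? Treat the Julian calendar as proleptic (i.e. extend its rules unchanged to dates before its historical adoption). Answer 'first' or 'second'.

second

First date → JDN 2471482; second date → JDN 2471271.
JDN 2471271 < JDN 2471482, so the second date is earlier.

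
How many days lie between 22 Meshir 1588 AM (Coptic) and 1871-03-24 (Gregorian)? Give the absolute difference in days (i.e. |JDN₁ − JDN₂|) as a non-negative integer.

342

First date → JDN 2404853; second date → JDN 2404511.
The interval is |2404853 − 2404511| = 342 days.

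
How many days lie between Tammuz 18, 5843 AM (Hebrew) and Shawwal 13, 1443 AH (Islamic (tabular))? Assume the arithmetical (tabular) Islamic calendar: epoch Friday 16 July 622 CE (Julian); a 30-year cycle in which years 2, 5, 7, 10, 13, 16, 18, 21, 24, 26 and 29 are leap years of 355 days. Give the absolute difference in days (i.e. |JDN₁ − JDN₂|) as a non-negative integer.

First date → JDN 2482045; second date → JDN 2459715.
The interval is |2482045 − 2459715| = 22330 days.

22330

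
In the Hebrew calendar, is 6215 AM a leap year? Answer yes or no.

no

Hebrew year 6215 is year 2 of its 19-year Metonic cycle; leap years are at positions 3, 6, 8, 11, 14, 17, 19, so it is a common year (12 months).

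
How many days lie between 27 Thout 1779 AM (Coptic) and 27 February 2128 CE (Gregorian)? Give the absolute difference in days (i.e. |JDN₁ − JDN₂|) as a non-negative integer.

JDN of the first date = 2474470.
JDN of the second date = 2498353.
|2498353 − 2474470| = 23883.

23883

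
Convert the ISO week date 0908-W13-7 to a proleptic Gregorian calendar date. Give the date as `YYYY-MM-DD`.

ISO week 1 of 908 is the week containing the first Thursday of 908.
Week 13, day 7 (Sunday) lands on 0908-04-01.

0908-04-01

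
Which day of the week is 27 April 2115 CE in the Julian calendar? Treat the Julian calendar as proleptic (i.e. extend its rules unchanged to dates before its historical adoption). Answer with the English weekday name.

Equivalently 11 May 2115 Gregorian, JDN 2493678.
Since JDN mod 7 = 5 (0 = Monday), the day is Saturday.

Saturday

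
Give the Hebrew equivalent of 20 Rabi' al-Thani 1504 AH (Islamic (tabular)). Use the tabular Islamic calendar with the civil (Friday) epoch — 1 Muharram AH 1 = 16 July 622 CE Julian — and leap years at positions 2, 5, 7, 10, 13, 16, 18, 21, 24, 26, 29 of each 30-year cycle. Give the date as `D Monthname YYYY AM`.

The source date corresponds to 31 January 2081 in the Gregorian calendar (JDN 2481161).
That day falls on 21 Shevat 5841 AM in the Hebrew calendar.

21 Shevat 5841 AM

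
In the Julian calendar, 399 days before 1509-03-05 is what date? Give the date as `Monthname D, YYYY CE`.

January 31, 1508 CE

The starting date is JDN 2272284; 2272284 − 399 = 2271885.
JDN 2271885 corresponds to January 31, 1508 CE.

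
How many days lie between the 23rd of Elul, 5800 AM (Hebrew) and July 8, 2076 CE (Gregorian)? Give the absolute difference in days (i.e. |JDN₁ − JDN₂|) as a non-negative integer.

First date → JDN 2466399; second date → JDN 2479493.
The interval is |2466399 − 2479493| = 13094 days.

13094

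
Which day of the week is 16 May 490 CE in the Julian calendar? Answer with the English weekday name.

Wednesday

Equivalently 17 May 490 Gregorian, JDN 1900166.
JDN 1900166 mod 7 = 2, and JDN 0 was a Monday, so this is a Wednesday.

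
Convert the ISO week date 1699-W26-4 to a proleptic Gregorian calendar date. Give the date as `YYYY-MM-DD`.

ISO week 1 of 1699 is the week containing the first Thursday of 1699.
Week 26, day 4 (Thursday) lands on 1699-06-25.

1699-06-25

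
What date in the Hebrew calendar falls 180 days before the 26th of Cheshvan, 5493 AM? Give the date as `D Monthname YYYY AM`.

23 Iyar 5492 AM

The starting date is JDN 2353978; 2353978 − 180 = 2353798.
JDN 2353798 corresponds to 23 Iyar 5492 AM.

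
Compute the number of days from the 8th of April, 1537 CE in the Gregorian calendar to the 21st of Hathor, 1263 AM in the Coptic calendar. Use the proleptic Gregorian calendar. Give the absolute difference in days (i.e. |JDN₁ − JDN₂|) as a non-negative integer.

First date → JDN 2282535; second date → JDN 2286055.
The interval is |2282535 − 2286055| = 3520 days.

3520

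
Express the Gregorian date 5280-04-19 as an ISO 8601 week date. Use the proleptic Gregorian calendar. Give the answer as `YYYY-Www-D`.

The weekday is Friday (ISO weekday 5).
That Friday belongs to ISO week 16 of ISO year 5280.

5280-W16-5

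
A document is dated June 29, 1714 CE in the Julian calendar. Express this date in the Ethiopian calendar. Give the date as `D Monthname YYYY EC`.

Both dates share Julian Day Number 2347276; in the Ethiopian calendar that is 5 Hamle 1706 EC.

5 Hamle 1706 EC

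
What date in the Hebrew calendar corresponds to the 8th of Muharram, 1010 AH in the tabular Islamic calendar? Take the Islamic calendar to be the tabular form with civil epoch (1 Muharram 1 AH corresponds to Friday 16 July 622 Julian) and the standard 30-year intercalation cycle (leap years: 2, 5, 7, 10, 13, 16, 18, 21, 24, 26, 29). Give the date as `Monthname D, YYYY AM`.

Tammuz 9, 5361 AM

The source date corresponds to 9 July 1601 in the Gregorian calendar (JDN 2306003).
That day falls on 9 Tammuz 5361 AM in the Hebrew calendar.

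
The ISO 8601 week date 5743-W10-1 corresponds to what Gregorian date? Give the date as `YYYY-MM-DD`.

5743-03-04

ISO week 1 of 5743 is the week containing the first Thursday of 5743.
Week 10, day 1 (Monday) lands on 5743-03-04.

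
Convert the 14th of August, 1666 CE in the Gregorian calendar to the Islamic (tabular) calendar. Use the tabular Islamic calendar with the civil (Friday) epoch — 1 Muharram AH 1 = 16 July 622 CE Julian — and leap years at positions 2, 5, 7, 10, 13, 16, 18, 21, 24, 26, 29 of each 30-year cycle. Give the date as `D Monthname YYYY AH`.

12 Safar 1077 AH

Julian Day Number of the source date = 2329780.
Converting JDN 2329780 to the tabular Islamic calendar gives 12 Safar 1077 AH.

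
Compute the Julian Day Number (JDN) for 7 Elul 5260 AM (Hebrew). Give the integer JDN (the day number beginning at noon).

Equivalently 12 August 1500 (proleptic Gregorian).
JDN 2400001 is 17 November 1858 CE (Gregorian), MJD 0; the target day is −130854 days from there, so JDN = 2269147.

2269147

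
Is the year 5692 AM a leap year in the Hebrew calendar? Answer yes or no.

Hebrew year 5692 is year 11 of its 19-year Metonic cycle; leap years are at positions 3, 6, 8, 11, 14, 17, 19, so it is a leap year (13 months).

yes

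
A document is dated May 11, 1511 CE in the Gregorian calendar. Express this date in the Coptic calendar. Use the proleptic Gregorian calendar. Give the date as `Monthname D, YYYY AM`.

Pashons 6, 1227 AM

Both dates share Julian Day Number 2273071; in the Coptic calendar that is 6 Pashons 1227 AM.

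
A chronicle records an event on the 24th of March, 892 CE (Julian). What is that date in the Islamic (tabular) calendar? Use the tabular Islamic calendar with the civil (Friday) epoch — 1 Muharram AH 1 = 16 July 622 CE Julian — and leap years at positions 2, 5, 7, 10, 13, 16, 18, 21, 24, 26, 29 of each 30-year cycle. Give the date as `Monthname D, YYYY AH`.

Dhu al-Hijjah 20, 278 AH

Julian Day Number of the source date = 2046944.
Converting JDN 2046944 to the tabular Islamic calendar gives 20 Dhu al-Hijjah 278 AH.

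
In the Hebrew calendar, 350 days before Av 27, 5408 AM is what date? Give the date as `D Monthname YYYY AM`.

30 Av 5407 AM

The starting date is JDN 2323207; 2323207 − 350 = 2322857.
JDN 2322857 corresponds to 30 Av 5407 AM.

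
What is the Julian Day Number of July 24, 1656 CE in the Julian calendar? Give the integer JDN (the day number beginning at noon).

2326117

In the Gregorian calendar the same day is 3 August 1656.
JDN 2299161 is 15 October 1582 CE (Gregorian); the target day is +26956 days from there, so JDN = 2326117.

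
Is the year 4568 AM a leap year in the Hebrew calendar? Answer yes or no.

yes

Hebrew year 4568 is year 8 of its 19-year Metonic cycle; leap years are at positions 3, 6, 8, 11, 14, 17, 19, so it is a leap year (13 months).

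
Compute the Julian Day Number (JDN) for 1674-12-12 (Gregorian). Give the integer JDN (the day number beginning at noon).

2332822

JDN 2299161 is 15 October 1582 CE (Gregorian); the target day is +33661 days from there, so JDN = 2332822.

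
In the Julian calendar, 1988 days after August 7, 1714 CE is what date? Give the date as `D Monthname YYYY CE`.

Counting 1988 days forward from JDN 2347315 reaches JDN 2349303, which is 16 January 1720 CE.

16 January 1720 CE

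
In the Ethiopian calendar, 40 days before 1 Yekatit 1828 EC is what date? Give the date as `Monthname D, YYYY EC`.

Tahsas 21, 1828 EC

Counting 40 days back from JDN 2391683 reaches JDN 2391643, which is Tahsas 21, 1828 EC.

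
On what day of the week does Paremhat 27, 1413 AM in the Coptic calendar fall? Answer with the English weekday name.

This is JDN 2340969 (2 April 1697 Gregorian).
2340969 ≡ 1 (mod 7); counting from Monday = 0 gives Tuesday.

Tuesday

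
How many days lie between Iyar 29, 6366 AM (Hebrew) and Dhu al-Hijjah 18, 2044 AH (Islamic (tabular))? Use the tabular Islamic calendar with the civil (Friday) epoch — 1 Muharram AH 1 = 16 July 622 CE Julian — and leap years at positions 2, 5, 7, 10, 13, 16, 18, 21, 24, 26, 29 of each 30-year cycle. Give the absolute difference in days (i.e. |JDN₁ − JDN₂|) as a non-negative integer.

JDN of the first date = 2673030.
JDN of the second date = 2672753.
|2672753 − 2673030| = 277.

277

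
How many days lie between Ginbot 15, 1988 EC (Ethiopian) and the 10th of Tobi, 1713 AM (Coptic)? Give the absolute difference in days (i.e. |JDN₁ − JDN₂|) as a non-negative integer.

240

JDN of the first date = 2450227.
JDN of the second date = 2450467.
|2450467 − 2450227| = 240.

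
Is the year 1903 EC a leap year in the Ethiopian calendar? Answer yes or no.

yes

1903 mod 4 = 3; in the Ethiopian calendar a year is leap when year mod 4 = 3, so it is a leap year.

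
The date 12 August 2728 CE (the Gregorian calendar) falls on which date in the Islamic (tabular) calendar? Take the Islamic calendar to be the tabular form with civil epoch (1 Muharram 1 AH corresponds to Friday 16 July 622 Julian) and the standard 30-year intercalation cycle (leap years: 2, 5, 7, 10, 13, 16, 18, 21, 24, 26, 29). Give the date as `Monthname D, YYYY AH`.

Ramadan 14, 2171 AH

Both dates share Julian Day Number 2717665; in the tabular Islamic calendar that is 14 Ramadan 2171 AH.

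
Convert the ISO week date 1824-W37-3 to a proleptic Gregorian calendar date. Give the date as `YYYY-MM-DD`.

ISO week 1 of 1824 is the week containing the first Thursday of 1824.
Week 37, day 3 (Wednesday) lands on 1824-09-08.

1824-09-08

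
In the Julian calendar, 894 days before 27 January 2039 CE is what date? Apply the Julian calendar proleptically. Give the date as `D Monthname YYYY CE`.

16 August 2036 CE

The starting date is JDN 2465829; 2465829 − 894 = 2464935.
JDN 2464935 corresponds to 16 August 2036 CE.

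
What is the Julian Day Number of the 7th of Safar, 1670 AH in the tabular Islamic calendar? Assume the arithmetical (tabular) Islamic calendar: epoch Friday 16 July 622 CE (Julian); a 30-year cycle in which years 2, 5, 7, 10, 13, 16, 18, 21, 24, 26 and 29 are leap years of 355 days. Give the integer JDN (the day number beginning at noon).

2539914

Equivalently 12 December 2241 (Gregorian).
JDN 2299161 is 15 October 1582 CE (Gregorian); the target day is +240753 days from there, so JDN = 2539914.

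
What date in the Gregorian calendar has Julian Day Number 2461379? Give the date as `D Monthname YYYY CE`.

Counting from JDN 2299161 = 15 Oct 1582 gives an offset of 162218 days.

4 December 2026 CE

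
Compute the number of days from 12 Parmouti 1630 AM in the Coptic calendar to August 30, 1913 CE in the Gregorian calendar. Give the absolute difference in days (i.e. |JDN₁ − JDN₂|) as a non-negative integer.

First date → JDN 2420243; second date → JDN 2420010.
The interval is |2420243 − 2420010| = 233 days.

233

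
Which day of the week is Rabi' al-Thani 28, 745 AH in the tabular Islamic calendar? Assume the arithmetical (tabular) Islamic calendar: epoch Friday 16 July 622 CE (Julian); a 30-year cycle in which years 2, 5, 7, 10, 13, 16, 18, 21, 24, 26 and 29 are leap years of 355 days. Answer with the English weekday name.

Wednesday

In the proleptic Gregorian calendar this is 16 September 1344 (JDN 2212205).
2212205 ≡ 2 (mod 7); counting from Monday = 0 gives Wednesday.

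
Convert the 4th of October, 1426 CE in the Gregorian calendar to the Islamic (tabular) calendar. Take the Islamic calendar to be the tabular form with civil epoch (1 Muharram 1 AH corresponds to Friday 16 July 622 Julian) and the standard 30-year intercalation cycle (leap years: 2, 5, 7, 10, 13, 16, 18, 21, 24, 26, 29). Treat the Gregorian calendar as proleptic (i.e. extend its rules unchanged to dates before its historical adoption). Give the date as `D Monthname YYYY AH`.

Both dates share Julian Day Number 2242172; in the tabular Islamic calendar that is 22 Dhu al-Qa'dah 829 AH.

22 Dhu al-Qa'dah 829 AH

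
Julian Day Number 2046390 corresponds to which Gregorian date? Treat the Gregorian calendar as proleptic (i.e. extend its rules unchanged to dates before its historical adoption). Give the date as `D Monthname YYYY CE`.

Counting from JDN 2299161 = 15 Oct 1582 gives an offset of -252771 days.

21 September 890 CE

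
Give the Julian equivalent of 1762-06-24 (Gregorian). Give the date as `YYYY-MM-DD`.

1762-06-13

For dates in this range the Gregorian date is 11 days ahead of the Julian.
24 June 1762 Gregorian − 11 days → 13 June 1762 Julian.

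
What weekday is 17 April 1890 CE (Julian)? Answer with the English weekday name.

This is JDN 2411487 (29 April 1890 Gregorian).
2411487 ≡ 1 (mod 7); counting from Monday = 0 gives Tuesday.

Tuesday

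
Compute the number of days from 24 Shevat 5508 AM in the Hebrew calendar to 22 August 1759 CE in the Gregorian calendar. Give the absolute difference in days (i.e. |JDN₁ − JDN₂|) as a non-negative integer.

4228

First date → JDN 2359527; second date → JDN 2363755.
The interval is |2359527 − 2363755| = 4228 days.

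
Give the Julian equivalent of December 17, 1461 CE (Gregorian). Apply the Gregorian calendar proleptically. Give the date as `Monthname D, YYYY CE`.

December 8, 1461 CE

At this point the Julian calendar is 9 days behind the Gregorian.
17 December 1461 Gregorian − 9 days → 8 December 1461 Julian.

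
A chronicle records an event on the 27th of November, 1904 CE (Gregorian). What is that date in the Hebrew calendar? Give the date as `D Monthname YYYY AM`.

Julian Day Number of the source date = 2416812.
Converting JDN 2416812 to the Hebrew calendar gives 19 Kislev 5665 AM.

19 Kislev 5665 AM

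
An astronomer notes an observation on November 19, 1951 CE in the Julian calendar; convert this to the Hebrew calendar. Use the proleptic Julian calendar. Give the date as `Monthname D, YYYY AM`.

Kislev 3, 5712 AM

Both dates share Julian Day Number 2433983; in the Hebrew calendar that is 3 Kislev 5712 AM.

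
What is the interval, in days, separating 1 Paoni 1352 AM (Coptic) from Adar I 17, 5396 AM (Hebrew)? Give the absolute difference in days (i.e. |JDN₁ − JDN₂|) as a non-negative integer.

JDN of the first date = 2318753.
JDN of the second date = 2318650.
|2318650 − 2318753| = 103.

103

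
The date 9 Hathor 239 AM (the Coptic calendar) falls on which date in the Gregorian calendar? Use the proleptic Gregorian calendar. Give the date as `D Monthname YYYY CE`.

7 November 522 CE

Julian Day Number of the source date = 1912027.
Converting JDN 1912027 to the Gregorian calendar gives 7 November 522 CE.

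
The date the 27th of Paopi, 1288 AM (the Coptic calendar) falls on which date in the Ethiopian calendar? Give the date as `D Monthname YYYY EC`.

27 Tikimt 1564 EC

Julian Day Number of the source date = 2295163.
Converting JDN 2295163 to the Ethiopian calendar gives 27 Tikimt 1564 EC.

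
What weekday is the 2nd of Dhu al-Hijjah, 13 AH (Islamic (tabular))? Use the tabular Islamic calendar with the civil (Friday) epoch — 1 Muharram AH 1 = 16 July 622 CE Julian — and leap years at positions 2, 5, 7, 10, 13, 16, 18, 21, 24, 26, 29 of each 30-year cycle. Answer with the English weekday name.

Friday

In the proleptic Gregorian calendar this is 30 January 635 (JDN 1953018).
JDN 1953018 mod 7 = 4, and JDN 0 was a Monday, so this is a Friday.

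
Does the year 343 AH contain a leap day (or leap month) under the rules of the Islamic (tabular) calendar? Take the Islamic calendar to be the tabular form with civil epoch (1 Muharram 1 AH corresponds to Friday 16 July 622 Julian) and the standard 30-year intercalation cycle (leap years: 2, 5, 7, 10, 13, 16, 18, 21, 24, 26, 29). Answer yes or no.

yes

Year 343 AH is year 13 of its 30-year cycle; leap positions are 2, 5, 7, 10, 13, 16, 18, 21, 24, 26, 29, so it is a leap year (355 days).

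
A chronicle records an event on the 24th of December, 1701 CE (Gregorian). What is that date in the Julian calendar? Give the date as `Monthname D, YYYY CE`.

December 13, 1701 CE

The Julian–Gregorian offset here is 11 days (Julian trailing).
24 December 1701 Gregorian − 11 days → 13 December 1701 Julian.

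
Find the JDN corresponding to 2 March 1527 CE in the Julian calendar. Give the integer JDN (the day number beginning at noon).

Equivalently 12 March 1527 (proleptic Gregorian).
JDN 2400001 is 17 November 1858 CE (Gregorian), MJD 0; the target day is −121146 days from there, so JDN = 2278855.

2278855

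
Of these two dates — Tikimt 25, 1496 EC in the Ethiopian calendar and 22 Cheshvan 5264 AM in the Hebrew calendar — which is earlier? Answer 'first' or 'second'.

Converting both to JDN: 2270324 vs 2270343; the smaller is the first.

first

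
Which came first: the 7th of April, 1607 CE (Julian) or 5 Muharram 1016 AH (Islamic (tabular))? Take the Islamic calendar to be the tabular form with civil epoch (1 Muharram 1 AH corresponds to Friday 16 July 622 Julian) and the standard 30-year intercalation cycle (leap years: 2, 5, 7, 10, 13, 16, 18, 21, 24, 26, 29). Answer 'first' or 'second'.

Converting both to JDN: 2308111 vs 2308126; the smaller is the first.

first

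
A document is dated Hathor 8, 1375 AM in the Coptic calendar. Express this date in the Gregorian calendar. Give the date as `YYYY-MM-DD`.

Julian Day Number of the source date = 2326950.
Converting JDN 2326950 to the Gregorian calendar gives 14 November 1658 CE.

1658-11-14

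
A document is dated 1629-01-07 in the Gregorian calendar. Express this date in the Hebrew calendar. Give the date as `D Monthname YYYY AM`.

12 Tevet 5389 AM

Julian Day Number of the source date = 2316047.
Converting JDN 2316047 to the Hebrew calendar gives 12 Tevet 5389 AM.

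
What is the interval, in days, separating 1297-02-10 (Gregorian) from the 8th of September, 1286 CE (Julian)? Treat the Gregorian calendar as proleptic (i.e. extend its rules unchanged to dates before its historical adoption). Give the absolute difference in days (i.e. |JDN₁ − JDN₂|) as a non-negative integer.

3801

First date → JDN 2194821; second date → JDN 2191020.
The interval is |2194821 − 2191020| = 3801 days.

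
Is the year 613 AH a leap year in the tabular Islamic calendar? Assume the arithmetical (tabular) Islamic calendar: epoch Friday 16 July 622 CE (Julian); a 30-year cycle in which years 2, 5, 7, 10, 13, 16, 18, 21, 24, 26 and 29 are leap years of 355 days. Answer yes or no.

yes

Year 613 AH is year 13 of its 30-year cycle; leap positions are 2, 5, 7, 10, 13, 16, 18, 21, 24, 26, 29, so it is a leap year (355 days).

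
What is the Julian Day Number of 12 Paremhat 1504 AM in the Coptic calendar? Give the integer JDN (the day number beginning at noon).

2374192

Equivalently 19 March 1788 (Gregorian).
JDN 2451545 is 1 January 2000 CE (Gregorian); the target day is −77353 days from there, so JDN = 2374192.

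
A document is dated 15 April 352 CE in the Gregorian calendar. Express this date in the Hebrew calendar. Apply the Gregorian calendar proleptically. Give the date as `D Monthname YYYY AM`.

Both dates share Julian Day Number 1849730; in the Hebrew calendar that is 13 Nisan 4112 AM.

13 Nisan 4112 AM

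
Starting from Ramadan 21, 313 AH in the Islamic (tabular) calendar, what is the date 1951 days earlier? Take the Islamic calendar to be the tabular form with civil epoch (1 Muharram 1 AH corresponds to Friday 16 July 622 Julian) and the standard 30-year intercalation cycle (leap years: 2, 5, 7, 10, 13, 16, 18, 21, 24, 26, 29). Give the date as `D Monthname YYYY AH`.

18 Rabi' al-Awwal 308 AH

Counting 1951 days back from JDN 2059258 reaches JDN 2057307, which is 18 Rabi' al-Awwal 308 AH.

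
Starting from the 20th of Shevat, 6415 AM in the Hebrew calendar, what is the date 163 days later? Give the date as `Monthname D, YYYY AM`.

Av 6, 6415 AM

The starting date is JDN 2690828; 2690828 + 163 = 2690991.
JDN 2690991 corresponds to Av 6, 6415 AM.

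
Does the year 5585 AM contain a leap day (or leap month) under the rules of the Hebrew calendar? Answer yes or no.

Hebrew year 5585 is year 18 of its 19-year Metonic cycle; leap years are at positions 3, 6, 8, 11, 14, 17, 19, so it is a common year (12 months).

no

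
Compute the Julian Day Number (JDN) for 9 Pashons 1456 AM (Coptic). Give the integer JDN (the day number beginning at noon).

In the Gregorian calendar the same day is 15 May 1740.
JDN 2451545 is 1 January 2000 CE (Gregorian); the target day is −94828 days from there, so JDN = 2356717.

2356717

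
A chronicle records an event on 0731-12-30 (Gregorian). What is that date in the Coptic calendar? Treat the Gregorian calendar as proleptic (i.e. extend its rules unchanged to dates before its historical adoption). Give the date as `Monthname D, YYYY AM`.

Julian Day Number of the source date = 1988415.
Converting JDN 1988415 to the Coptic calendar gives 29 Koiak 448 AM.

Koiak 29, 448 AM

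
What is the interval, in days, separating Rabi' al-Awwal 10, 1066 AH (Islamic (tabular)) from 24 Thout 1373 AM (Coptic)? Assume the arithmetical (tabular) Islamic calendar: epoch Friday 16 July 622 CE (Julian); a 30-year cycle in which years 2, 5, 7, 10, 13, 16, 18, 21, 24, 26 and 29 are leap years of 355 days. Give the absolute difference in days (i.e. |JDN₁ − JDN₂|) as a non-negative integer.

268

JDN of the first date = 2325908.
JDN of the second date = 2326176.
|2326176 − 2325908| = 268.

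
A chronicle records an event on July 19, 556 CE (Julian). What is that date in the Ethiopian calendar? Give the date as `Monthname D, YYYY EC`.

The source date corresponds to 21 July 556 in the proleptic Gregorian calendar (JDN 1924337).
That day falls on 25 Hamle 548 EC in the Ethiopian calendar.

Hamle 25, 548 EC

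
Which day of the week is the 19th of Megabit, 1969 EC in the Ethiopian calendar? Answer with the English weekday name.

Equivalently 28 March 1977 Gregorian, JDN 2443231.
JDN 2443231 mod 7 = 0, and JDN 0 was a Monday, so this is a Monday.

Monday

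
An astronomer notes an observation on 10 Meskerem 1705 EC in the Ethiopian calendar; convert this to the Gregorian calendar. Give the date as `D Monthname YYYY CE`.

Both dates share Julian Day Number 2346616; in the Gregorian calendar that is 18 September 1712 CE.

18 September 1712 CE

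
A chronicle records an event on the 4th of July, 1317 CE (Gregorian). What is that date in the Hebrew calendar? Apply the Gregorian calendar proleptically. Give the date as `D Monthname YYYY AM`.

15 Tammuz 5077 AM

Both dates share Julian Day Number 2202269; in the Hebrew calendar that is 15 Tammuz 5077 AM.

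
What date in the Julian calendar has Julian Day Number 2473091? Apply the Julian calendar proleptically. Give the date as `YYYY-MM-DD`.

JDN 2473091 is 28 December 2058 in the Gregorian calendar.
In the Julian calendar that day is 2058-12-15.

2058-12-15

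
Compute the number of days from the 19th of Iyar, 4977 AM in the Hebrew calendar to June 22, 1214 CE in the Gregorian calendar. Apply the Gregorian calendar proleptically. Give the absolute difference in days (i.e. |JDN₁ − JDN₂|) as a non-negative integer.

1048

First date → JDN 2165685; second date → JDN 2164637.
The interval is |2165685 − 2164637| = 1048 days.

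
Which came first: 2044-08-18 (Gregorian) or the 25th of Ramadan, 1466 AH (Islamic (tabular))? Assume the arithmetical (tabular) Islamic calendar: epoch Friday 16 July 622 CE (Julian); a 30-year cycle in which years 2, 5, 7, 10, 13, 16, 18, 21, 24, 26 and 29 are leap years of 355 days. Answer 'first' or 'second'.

first

Converting both to JDN: 2467846 vs 2467847; the smaller is the first.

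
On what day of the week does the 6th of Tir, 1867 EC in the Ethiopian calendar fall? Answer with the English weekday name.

This is JDN 2405902 (13 January 1875 Gregorian).
Since JDN mod 7 = 2 (0 = Monday), the day is Wednesday.

Wednesday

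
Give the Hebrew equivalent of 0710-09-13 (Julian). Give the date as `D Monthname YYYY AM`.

Julian Day Number of the source date = 1980641.
Converting JDN 1980641 to the Hebrew calendar gives 15 Tishrei 4471 AM.

15 Tishrei 4471 AM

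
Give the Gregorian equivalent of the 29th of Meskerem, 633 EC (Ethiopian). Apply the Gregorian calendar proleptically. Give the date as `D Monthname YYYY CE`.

Julian Day Number of the source date = 1955087.
Converting JDN 1955087 to the Gregorian calendar gives 29 September 640 CE.

29 September 640 CE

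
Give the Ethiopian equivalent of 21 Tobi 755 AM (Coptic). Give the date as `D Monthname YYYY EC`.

21 Tir 1031 EC

Julian Day Number of the source date = 2100568.
Converting JDN 2100568 to the Ethiopian calendar gives 21 Tir 1031 EC.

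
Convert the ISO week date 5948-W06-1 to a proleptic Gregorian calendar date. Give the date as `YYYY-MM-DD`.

ISO week 1 of 5948 is the week containing the first Thursday of 5948.
Week 6, day 1 (Monday) lands on 5948-02-02.

5948-02-02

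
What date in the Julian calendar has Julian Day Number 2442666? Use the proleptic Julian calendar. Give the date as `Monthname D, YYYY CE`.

August 28, 1975 CE

JDN 2442666 is 10 September 1975 in the Gregorian calendar.
In the Julian calendar that day is August 28, 1975 CE.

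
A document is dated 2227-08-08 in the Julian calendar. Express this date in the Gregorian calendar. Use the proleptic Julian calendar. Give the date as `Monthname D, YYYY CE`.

August 23, 2227 CE

For dates in this range the Gregorian date is 15 days ahead of the Julian.
8 August 2227 Julian + 15 days → 23 August 2227 Gregorian.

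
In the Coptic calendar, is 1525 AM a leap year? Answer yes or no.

1525 mod 4 = 1; in the Coptic calendar a year is leap when year mod 4 = 3, so it is a common year.

no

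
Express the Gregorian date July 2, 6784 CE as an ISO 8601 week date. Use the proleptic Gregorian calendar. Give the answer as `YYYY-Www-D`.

6784-W27-1

The weekday is Monday (ISO weekday 1).
That Monday belongs to ISO week 27 of ISO year 6784.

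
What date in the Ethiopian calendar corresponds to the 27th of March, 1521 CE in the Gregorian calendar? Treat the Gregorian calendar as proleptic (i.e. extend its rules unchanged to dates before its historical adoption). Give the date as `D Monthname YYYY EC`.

21 Megabit 1513 EC

Julian Day Number of the source date = 2276679.
Converting JDN 2276679 to the Ethiopian calendar gives 21 Megabit 1513 EC.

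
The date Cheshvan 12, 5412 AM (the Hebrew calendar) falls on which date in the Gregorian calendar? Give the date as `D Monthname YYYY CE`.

27 October 1651 CE

Julian Day Number of the source date = 2324375.
Converting JDN 2324375 to the Gregorian calendar gives 27 October 1651 CE.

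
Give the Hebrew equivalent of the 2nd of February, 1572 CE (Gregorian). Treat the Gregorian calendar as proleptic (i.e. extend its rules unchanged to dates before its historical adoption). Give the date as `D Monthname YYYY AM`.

8 Shevat 5332 AM

Julian Day Number of the source date = 2295253.
Converting JDN 2295253 to the Hebrew calendar gives 8 Shevat 5332 AM.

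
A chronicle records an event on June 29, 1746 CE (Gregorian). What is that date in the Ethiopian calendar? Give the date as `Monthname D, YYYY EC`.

Sene 24, 1738 EC

Julian Day Number of the source date = 2358953.
Converting JDN 2358953 to the Ethiopian calendar gives 24 Sene 1738 EC.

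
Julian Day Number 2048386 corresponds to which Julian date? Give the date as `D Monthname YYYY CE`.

5 March 896 CE

The proleptic Gregorian equivalent of JDN 2048386 is 9 March 896.
In the Julian calendar that day is 5 March 896 CE.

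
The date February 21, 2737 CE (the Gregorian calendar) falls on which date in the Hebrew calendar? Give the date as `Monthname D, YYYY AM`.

Shevat 28, 6497 AM

Both dates share Julian Day Number 2720780; in the Hebrew calendar that is 28 Shevat 6497 AM.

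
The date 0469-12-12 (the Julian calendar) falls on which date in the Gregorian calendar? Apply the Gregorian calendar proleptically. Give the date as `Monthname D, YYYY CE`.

December 13, 469 CE

At this point the Julian calendar is 1 day behind the Gregorian.
12 December 469 Julian + 1 day → 13 December 469 Gregorian.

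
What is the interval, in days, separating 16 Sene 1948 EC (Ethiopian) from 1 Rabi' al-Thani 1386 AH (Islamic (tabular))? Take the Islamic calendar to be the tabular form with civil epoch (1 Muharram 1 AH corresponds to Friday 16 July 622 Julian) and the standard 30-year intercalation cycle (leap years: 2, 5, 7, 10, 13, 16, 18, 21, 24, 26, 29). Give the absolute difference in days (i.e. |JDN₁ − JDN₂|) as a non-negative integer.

First date → JDN 2435648; second date → JDN 2439327.
The interval is |2435648 − 2439327| = 3679 days.

3679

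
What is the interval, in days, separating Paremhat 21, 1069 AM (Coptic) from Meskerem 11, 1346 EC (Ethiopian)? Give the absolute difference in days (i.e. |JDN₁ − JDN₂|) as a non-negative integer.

JDN of the first date = 2215317.
JDN of the second date = 2215492.
|2215492 − 2215317| = 175.

175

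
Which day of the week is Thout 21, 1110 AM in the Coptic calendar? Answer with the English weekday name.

Thursday

This is JDN 2230112 (26 September 1393 Gregorian).
Since JDN mod 7 = 3 (0 = Monday), the day is Thursday.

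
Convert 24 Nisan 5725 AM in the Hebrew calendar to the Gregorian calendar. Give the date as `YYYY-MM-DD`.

Both dates share Julian Day Number 2438877; in the Gregorian calendar that is 26 April 1965 CE.

1965-04-26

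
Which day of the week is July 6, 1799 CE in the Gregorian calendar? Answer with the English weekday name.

Saturday

Since JDN mod 7 = 5 (0 = Monday), the day is Saturday.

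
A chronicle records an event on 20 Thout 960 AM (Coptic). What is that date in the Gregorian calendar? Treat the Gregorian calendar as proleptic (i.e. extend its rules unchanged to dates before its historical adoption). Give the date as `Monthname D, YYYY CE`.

Both dates share Julian Day Number 2175324; in the Gregorian calendar that is 25 September 1243 CE.

September 25, 1243 CE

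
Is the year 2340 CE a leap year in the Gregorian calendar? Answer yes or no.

yes

2340 is divisible by 4 and not by 100, so it is a leap year.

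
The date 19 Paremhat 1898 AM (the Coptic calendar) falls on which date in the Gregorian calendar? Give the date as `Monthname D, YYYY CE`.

Julian Day Number of the source date = 2518107.
Converting JDN 2518107 to the Gregorian calendar gives 29 March 2182 CE.

March 29, 2182 CE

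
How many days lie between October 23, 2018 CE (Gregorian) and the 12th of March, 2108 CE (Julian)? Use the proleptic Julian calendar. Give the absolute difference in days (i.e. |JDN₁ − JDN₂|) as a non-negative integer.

First date → JDN 2458415; second date → JDN 2491076.
The interval is |2458415 − 2491076| = 32661 days.

32661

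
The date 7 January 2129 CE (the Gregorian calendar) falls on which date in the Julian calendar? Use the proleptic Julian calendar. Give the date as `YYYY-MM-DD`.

2128-12-24

For dates in this range the Gregorian date is 14 days ahead of the Julian.
7 January 2129 Gregorian − 14 days → 24 December 2128 Julian.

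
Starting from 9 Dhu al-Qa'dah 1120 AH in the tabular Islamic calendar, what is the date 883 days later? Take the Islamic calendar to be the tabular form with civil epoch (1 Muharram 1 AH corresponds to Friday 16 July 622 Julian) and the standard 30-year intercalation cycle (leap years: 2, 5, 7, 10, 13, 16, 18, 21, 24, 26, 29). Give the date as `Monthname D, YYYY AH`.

Jumada al-Awwal 6, 1123 AH

Counting 883 days forward from JDN 2345279 reaches JDN 2346162, which is Jumada al-Awwal 6, 1123 AH.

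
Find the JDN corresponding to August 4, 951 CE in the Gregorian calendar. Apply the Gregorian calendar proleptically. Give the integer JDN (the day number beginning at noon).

JDN 2400001 is 17 November 1858 CE (Gregorian), MJD 0; the target day is −331380 days from there, so JDN = 2068621.

2068621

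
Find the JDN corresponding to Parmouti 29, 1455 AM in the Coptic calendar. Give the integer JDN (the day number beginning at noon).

2356341

In the Gregorian calendar the same day is 5 May 1739.
JDN 2451545 is 1 January 2000 CE (Gregorian); the target day is −95204 days from there, so JDN = 2356341.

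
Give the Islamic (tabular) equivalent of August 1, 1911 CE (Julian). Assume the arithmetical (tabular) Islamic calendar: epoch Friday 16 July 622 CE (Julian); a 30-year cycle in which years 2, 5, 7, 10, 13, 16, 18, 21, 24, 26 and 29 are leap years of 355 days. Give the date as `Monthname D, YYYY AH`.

Sha'ban 18, 1329 AH

Both dates share Julian Day Number 2419263; in the tabular Islamic calendar that is 18 Sha'ban 1329 AH.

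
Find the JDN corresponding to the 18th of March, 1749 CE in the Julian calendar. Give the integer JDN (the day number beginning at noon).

2359957

Equivalently 29 March 1749 (Gregorian).
JDN 2299161 is 15 October 1582 CE (Gregorian); the target day is +60796 days from there, so JDN = 2359957.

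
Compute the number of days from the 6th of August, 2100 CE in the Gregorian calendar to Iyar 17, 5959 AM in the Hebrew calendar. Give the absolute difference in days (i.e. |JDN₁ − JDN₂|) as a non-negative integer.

First date → JDN 2488287; second date → JDN 2524361.
The interval is |2488287 − 2524361| = 36074 days.

36074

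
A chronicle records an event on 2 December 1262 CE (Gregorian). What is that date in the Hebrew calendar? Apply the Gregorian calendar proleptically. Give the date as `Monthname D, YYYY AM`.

Kislev 11, 5023 AM

Julian Day Number of the source date = 2182332.
Converting JDN 2182332 to the Hebrew calendar gives 11 Kislev 5023 AM.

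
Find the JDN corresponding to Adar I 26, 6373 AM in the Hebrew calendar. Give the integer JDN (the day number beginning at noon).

2675507

In the Gregorian calendar the same day is 10 March 2613.
JDN 2299161 is 15 October 1582 CE (Gregorian); the target day is +376346 days from there, so JDN = 2675507.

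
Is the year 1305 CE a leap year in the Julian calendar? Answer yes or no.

1305 mod 4 = 1, so it is a common year in the Julian calendar.

no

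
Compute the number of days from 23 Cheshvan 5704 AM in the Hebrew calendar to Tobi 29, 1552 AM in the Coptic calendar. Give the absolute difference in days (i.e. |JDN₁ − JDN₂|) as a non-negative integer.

First date → JDN 2431050; second date → JDN 2391681.
The interval is |2431050 − 2391681| = 39369 days.

39369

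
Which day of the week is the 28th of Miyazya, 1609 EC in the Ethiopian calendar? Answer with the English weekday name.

Wednesday

In the Gregorian calendar this is 3 May 1617 (JDN 2311780).
JDN 2311780 mod 7 = 2, and JDN 0 was a Monday, so this is a Wednesday.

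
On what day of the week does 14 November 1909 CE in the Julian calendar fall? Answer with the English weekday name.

In the Gregorian calendar this is 27 November 1909 (JDN 2418638).
Since JDN mod 7 = 5 (0 = Monday), the day is Saturday.

Saturday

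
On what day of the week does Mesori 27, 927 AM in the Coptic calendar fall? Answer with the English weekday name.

Saturday

In the proleptic Gregorian calendar this is 27 August 1211 (JDN 2163607).
JDN 2163607 mod 7 = 5, and JDN 0 was a Monday, so this is a Saturday.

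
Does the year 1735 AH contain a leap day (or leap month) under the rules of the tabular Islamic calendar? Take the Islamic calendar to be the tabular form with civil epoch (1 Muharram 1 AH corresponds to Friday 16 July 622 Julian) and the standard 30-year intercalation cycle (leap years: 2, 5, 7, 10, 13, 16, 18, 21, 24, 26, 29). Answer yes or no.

Year 1735 AH is year 25 of its 30-year cycle; leap positions are 2, 5, 7, 10, 13, 16, 18, 21, 24, 26, 29, so it is a common year (354 days).

no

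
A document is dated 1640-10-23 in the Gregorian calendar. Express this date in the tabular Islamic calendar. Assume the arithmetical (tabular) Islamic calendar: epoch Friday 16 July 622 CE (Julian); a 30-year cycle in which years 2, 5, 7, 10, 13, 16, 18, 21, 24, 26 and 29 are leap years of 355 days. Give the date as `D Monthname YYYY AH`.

7 Rajab 1050 AH

Both dates share Julian Day Number 2320354; in the tabular Islamic calendar that is 7 Rajab 1050 AH.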